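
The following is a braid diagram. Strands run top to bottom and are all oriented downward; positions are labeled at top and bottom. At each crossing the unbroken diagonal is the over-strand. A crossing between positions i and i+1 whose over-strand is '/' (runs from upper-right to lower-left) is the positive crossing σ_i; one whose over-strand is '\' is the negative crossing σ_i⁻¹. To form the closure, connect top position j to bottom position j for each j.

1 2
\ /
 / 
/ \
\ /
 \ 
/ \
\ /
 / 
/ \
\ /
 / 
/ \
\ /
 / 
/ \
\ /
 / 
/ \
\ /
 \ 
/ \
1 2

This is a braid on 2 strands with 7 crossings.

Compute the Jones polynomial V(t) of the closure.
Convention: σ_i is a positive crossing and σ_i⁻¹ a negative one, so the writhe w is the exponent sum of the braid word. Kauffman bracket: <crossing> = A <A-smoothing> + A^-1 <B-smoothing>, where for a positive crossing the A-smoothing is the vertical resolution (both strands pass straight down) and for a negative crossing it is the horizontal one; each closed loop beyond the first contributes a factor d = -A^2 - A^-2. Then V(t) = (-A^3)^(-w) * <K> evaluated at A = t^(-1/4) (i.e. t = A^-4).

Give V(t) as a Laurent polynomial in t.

-t^4 + t^3 + t

Derivation:
Reading the diagram top to bottom ('/'-over between positions i,i+1 = s_i, '\'-over = s_i^-1): braid word = s1 s1^-1 s1 s1 s1 s1 s1^-1.
The presented braid s1 s1^-1 s1 s1 s1 s1 s1^-1 on 2 strands reduces by inverse Markov moves (closure unchanged at each step):
  Deconjugate: the word is γ·β·γ⁻¹ with γ = s1 s1^-1 (prefix) and γ⁻¹ = s1 s1^-1 (suffix); strip both.
Reduced to β = s1 s1 s1 on 2 strands, 3 crossings.
Compute on β:
Braid: s1 s1 s1 on 2 strands, 3 crossings.
Writhe w = (#positive) - (#negative) = 3 - 0 = 3.
Enumerate smoothing states for the bracket polynomial. There are 2^3 = 8 states.
Each crossing splits two ways (0=vertical, 1=horizontal). The state's weight is A^(#A-smoothings - #B-smoothings) * d^(loops - 1).
  state 000: A-exp=+3, loops=2, term = A^3 * d^1
  state 001: A-exp=+1, loops=1, term = A^1 * d^0
  state 010: A-exp=+1, loops=1, term = A^1 * d^0
  state 011: A-exp=-1, loops=2, term = A^-1 * d^1
  state 100: A-exp=+1, loops=1, term = A^1 * d^0
  state 101: A-exp=-1, loops=2, term = A^-1 * d^1
  state 110: A-exp=-1, loops=2, term = A^-1 * d^1
  state 111: A-exp=-3, loops=3, term = A^-3 * d^2
Collect the terms by A-exponent (count of states per loop number):
Powers of d = -A^2 - A^-2: d^2 = A^4 + 2 + A^-4.
  A^3 * (d) = -A^5 - A
  A^1 * (3) = 3*A
  A^-1 * (3*d) = -3*A - 3*A^-3
  A^-3 * (d^2) = A + 2*A^-3 + A^-7
Summing the groups: <K> = -A^5 - A^-3 + A^-7
Normalise by the writhe: (-A^3)^(-w) = (-A^3)^(-3) = -A^-9, so f(A) = -A^-9 * <K> = A^-4 + A^-12 - A^-16.
Substitute A = t^(-1/4), i.e. A^e → t^(-e/4): V(t) = -t^4 + t^3 + t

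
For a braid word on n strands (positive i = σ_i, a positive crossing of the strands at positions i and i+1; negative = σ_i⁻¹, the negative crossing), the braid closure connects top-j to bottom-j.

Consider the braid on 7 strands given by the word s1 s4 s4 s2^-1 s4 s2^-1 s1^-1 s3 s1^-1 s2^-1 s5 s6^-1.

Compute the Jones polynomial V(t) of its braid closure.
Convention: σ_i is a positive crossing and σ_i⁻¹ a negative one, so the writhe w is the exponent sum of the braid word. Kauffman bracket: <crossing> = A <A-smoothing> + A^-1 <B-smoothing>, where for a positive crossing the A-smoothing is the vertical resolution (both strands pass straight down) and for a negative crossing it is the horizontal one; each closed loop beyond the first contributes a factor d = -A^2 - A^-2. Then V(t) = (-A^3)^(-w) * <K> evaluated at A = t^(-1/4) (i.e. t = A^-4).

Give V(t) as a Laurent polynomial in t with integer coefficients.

The presented braid s1 s4 s4 s2^-1 s4 s2^-1 s1^-1 s3 s1^-1 s2^-1 s5 s6^-1 on 7 strands reduces by inverse Markov moves (closure unchanged at each step):
  Destabilize: the word has the form β·s6^-1 where s6^-1 occurs only as the final letter (β ∈ B_6); drop it and the last strand → 6 strands.
  Destabilize: the word has the form β·s5 where s5 occurs only as the final letter (β ∈ B_5); drop it and the last strand → 5 strands.
Reduced to β = s1 s4 s4 s2^-1 s4 s2^-1 s1^-1 s3 s1^-1 s2^-1 on 5 strands, 10 crossings.
Compute on β:
Braid: s1 s4 s4 s2^-1 s4 s2^-1 s1^-1 s3 s1^-1 s2^-1 on 5 strands, 10 crossings.
Writhe w = (#positive) - (#negative) = 5 - 5 = 0.
Computing the Kauffman bracket via state sum. There are 2^10 = 1024 states.
Each crossing splits two ways (0=vertical, 1=horizontal). The state's weight is A^(#A-smoothings - #B-smoothings) * d^(loops - 1).
Tabulate the states by total A-exponent and number of loops L (A-exp: L × count):
  A^10: L=6 ×1
  A^8: L=5 ×10
  A^6: L=4 ×40, L=6 ×5
  A^4: L=3 ×80, L=5 ×39, L=7 ×1
  A^2: L=2 ×79, L=4 ×117, L=6 ×14
  A^0: L=1 ×30, L=3 ×158, L=5 ×62, L=7 ×2
  A^-2: L=2 ×84, L=4 ×111, L=6 ×15
  A^-4: L=1 ×9, L=3 ×74, L=5 ×36, L=7 ×1
  A^-6: L=2 ×12, L=4 ×29, L=6 ×4
  A^-8: L=3 ×6, L=5 ×4
  A^-10: L=4 ×1
Each group contributes A^e * Σ count * d^(L-1):
Powers of d = -A^2 - A^-2: d^2 = A^4 + 2 + A^-4; d^3 = -A^6 - 3*A^2 - 3*A^-2 - A^-6; d^4 = A^8 + 4*A^4 + 6 + 4*A^-4 + A^-8; d^5 = -A^10 - 5*A^6 - 10*A^2 - 10*A^-2 - 5*A^-6 - A^-10; d^6 = A^12 + 6*A^8 + 15*A^4 + 20 + 15*A^-4 + 6*A^-8 + A^-12.
  A^10 * (d^5) = -A^20 - 5*A^16 - 10*A^12 - 10*A^8 - 5*A^4 - 1
  A^8 * (10*d^4) = 10*A^16 + 40*A^12 + 60*A^8 + 40*A^4 + 10
  A^6 * (40*d^3 + 5*d^5) = -5*A^16 - 65*A^12 - 170*A^8 - 170*A^4 - 65 - 5*A^-4
  A^4 * (80*d^2 + 39*d^4 + d^6) = A^16 + 45*A^12 + 251*A^8 + 414*A^4 + 251 + 45*A^-4 + A^-8
  A^2 * (79*d + 117*d^3 + 14*d^5) = -14*A^12 - 187*A^8 - 570*A^4 - 570 - 187*A^-4 - 14*A^-8
  A^0 * (30 + 158*d^2 + 62*d^4 + 2*d^6) = 2*A^12 + 74*A^8 + 436*A^4 + 758 + 436*A^-4 + 74*A^-8 + 2*A^-12
  A^-2 * (84*d + 111*d^3 + 15*d^5) = -15*A^8 - 186*A^4 - 567 - 567*A^-4 - 186*A^-8 - 15*A^-12
  A^-4 * (9 + 74*d^2 + 36*d^4 + d^6) = A^8 + 42*A^4 + 233 + 393*A^-4 + 233*A^-8 + 42*A^-12 + A^-16
  A^-6 * (12*d + 29*d^3 + 4*d^5) = -4*A^4 - 49 - 139*A^-4 - 139*A^-8 - 49*A^-12 - 4*A^-16
  A^-8 * (6*d^2 + 4*d^4) = 4 + 22*A^-4 + 36*A^-8 + 22*A^-12 + 4*A^-16
  A^-10 * (d^3) = -A^-4 - 3*A^-8 - 3*A^-12 - A^-16
Summing the groups: <K> = -A^20 + A^16 - 2*A^12 + 4*A^8 - 3*A^4 + 4 - 3*A^-4 + 2*A^-8 - A^-12
Normalise by the writhe: (-A^3)^(-w) = (-A^3)^(0) = 1, so f(A) = 1 * <K> = -A^20 + A^16 - 2*A^12 + 4*A^8 - 3*A^4 + 4 - 3*A^-4 + 2*A^-8 - A^-12.
Substitute A = t^(-1/4), i.e. A^e → t^(-e/4): V(t) = -t^3 + 2*t^2 - 3*t + 4 - 3*t^-1 + 4*t^-2 - 2*t^-3 + t^-4 - t^-5

Answer: -t^3 + 2*t^2 - 3*t + 4 - 3*t^-1 + 4*t^-2 - 2*t^-3 + t^-4 - t^-5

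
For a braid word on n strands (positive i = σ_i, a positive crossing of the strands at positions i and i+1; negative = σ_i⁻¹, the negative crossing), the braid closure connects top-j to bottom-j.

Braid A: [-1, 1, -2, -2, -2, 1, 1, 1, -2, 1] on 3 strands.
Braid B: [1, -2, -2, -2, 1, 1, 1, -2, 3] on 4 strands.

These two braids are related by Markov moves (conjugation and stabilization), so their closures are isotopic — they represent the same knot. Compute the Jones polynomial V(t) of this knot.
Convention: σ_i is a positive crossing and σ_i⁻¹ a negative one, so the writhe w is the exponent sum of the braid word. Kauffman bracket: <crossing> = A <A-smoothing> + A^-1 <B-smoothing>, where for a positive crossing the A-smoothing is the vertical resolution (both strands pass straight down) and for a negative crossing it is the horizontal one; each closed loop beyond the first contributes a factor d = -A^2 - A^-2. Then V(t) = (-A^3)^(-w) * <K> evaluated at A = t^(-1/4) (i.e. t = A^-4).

t^4 - 2*t^3 + 3*t^2 - 4*t + 5 - 4*t^-1 + 3*t^-2 - 2*t^-3 + t^-4

Derivation:
Markov-equivalent braids have isotopic closures, hence identical knot invariants. Strip the Markov moves from each word to reach a common short braid β, then compute V(t) once on β.
Braid A: s1^-1 s1 s2^-1 s2^-1 s2^-1 s1 s1 s1 s2^-1 s1 on 3 strands reduces by inverse Markov moves (closure unchanged at each step):
  Deconjugate: the word is γ·β·γ⁻¹ with γ = s1^-1 (prefix) and γ⁻¹ = s1 (suffix); strip both.
Reduced to β = s1 s2^-1 s2^-1 s2^-1 s1 s1 s1 s2^-1 on 3 strands, 8 crossings.
Braid B: s1 s2^-1 s2^-1 s2^-1 s1 s1 s1 s2^-1 s3 on 4 strands reduces by inverse Markov moves (closure unchanged at each step):
  Destabilize: the word has the form β·s3 where s3 occurs only as the final letter (β ∈ B_3); drop it and the last strand → 3 strands.
Reduced to β = s1 s2^-1 s2^-1 s2^-1 s1 s1 s1 s2^-1 on 3 strands, 8 crossings.
Both give the same β = s1 s2^-1 s2^-1 s2^-1 s1 s1 s1 s2^-1 on 3 strands, so one state sum suffices:
Braid: s1 s2^-1 s2^-1 s2^-1 s1 s1 s1 s2^-1 on 3 strands, 8 crossings.
Writhe w = (#positive) - (#negative) = 4 - 4 = 0.
Enumerate smoothing states for the bracket polynomial. There are 2^8 = 256 states.
Each crossing splits two ways (0=vertical, 1=horizontal). The state's weight is A^(#A-smoothings - #B-smoothings) * d^(loops - 1).
Tabulate the states by total A-exponent and number of loops L (A-exp: L × count):
  A^8: L=5 ×1
  A^6: L=4 ×8
  A^4: L=3 ×25, L=5 ×3
  A^2: L=2 ×37, L=4 ×18, L=6 ×1
  A^0: L=1 ×25, L=3 ×37, L=5 ×8
  A^-2: L=2 ×37, L=4 ×18, L=6 ×1
  A^-4: L=3 ×25, L=5 ×3
  A^-6: L=4 ×8
  A^-8: L=5 ×1
Each group contributes A^e * Σ count * d^(L-1):
Powers of d = -A^2 - A^-2: d^2 = A^4 + 2 + A^-4; d^3 = -A^6 - 3*A^2 - 3*A^-2 - A^-6; d^4 = A^8 + 4*A^4 + 6 + 4*A^-4 + A^-8; d^5 = -A^10 - 5*A^6 - 10*A^2 - 10*A^-2 - 5*A^-6 - A^-10.
  A^8 * (d^4) = A^16 + 4*A^12 + 6*A^8 + 4*A^4 + 1
  A^6 * (8*d^3) = -8*A^12 - 24*A^8 - 24*A^4 - 8
  A^4 * (25*d^2 + 3*d^4) = 3*A^12 + 37*A^8 + 68*A^4 + 37 + 3*A^-4
  A^2 * (37*d + 18*d^3 + d^5) = -A^12 - 23*A^8 - 101*A^4 - 101 - 23*A^-4 - A^-8
  A^0 * (25 + 37*d^2 + 8*d^4) = 8*A^8 + 69*A^4 + 147 + 69*A^-4 + 8*A^-8
  A^-2 * (37*d + 18*d^3 + d^5) = -A^8 - 23*A^4 - 101 - 101*A^-4 - 23*A^-8 - A^-12
  A^-4 * (25*d^2 + 3*d^4) = 3*A^4 + 37 + 68*A^-4 + 37*A^-8 + 3*A^-12
  A^-6 * (8*d^3) = -8 - 24*A^-4 - 24*A^-8 - 8*A^-12
  A^-8 * (d^4) = 1 + 4*A^-4 + 6*A^-8 + 4*A^-12 + A^-16
Summing the groups: <K> = A^16 - 2*A^12 + 3*A^8 - 4*A^4 + 5 - 4*A^-4 + 3*A^-8 - 2*A^-12 + A^-16
Normalise by the writhe: (-A^3)^(-w) = (-A^3)^(0) = 1, so f(A) = 1 * <K> = A^16 - 2*A^12 + 3*A^8 - 4*A^4 + 5 - 4*A^-4 + 3*A^-8 - 2*A^-12 + A^-16.
Substitute A = t^(-1/4), i.e. A^e → t^(-e/4): V(t) = t^4 - 2*t^3 + 3*t^2 - 4*t + 5 - 4*t^-1 + 3*t^-2 - 2*t^-3 + t^-4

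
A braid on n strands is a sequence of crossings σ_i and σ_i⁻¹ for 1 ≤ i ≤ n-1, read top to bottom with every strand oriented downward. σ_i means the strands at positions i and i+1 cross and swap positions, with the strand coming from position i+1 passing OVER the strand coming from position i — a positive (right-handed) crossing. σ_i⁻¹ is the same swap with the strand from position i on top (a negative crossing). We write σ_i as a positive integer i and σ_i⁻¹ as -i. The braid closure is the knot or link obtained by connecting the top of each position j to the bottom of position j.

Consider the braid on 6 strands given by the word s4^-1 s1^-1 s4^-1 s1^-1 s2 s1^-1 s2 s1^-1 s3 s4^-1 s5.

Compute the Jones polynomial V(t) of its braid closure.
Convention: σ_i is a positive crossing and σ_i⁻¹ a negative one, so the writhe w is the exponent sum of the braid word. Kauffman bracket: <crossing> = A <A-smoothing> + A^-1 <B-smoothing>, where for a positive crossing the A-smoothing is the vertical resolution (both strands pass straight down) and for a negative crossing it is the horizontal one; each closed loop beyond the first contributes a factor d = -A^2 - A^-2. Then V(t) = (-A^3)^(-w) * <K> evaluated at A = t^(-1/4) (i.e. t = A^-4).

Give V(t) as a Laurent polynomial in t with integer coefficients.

1 - t^-1 + 3*t^-2 - 4*t^-3 + 5*t^-4 - 6*t^-5 + 5*t^-6 - 4*t^-7 + 3*t^-8 - t^-9

Derivation:
The presented braid s4^-1 s1^-1 s4^-1 s1^-1 s2 s1^-1 s2 s1^-1 s3 s4^-1 s5 on 6 strands reduces by inverse Markov moves (closure unchanged at each step):
  Destabilize: the word has the form β·s5 where s5 occurs only as the final letter (β ∈ B_5); drop it and the last strand → 5 strands.
Reduced to β = s4^-1 s1^-1 s4^-1 s1^-1 s2 s1^-1 s2 s1^-1 s3 s4^-1 on 5 strands, 10 crossings.
Compute on β:
Braid: s4^-1 s1^-1 s4^-1 s1^-1 s2 s1^-1 s2 s1^-1 s3 s4^-1 on 5 strands, 10 crossings.
Writhe w = (#positive) - (#negative) = 3 - 7 = -4.
State-sum expansion of <K>. There are 2^10 = 1024 states.
Smooth each crossing (0=||, 1=⌣⌢); contribution A^(Σ sign_k(1-2s_k)) * d^(L-1).
Tabulate the states by total A-exponent and number of loops L (A-exp: L × count):
  A^10: L=8 ×1
  A^8: L=7 ×10
  A^6: L=6 ×45
  A^4: L=5 ×118, L=7 ×2
  A^2: L=4 ×195, L=6 ×15
  A^0: L=3 ×203, L=5 ×49
  A^-2: L=2 ×123, L=4 ×85, L=6 ×2
  A^-4: L=1 ×33, L=3 ×78, L=5 ×9
  A^-6: L=2 ×29, L=4 ×16
  A^-8: L=3 ×9, L=5 ×1
  A^-10: L=4 ×1
Each group contributes A^e * Σ count * d^(L-1):
Powers of d = -A^2 - A^-2: d^2 = A^4 + 2 + A^-4; d^3 = -A^6 - 3*A^2 - 3*A^-2 - A^-6; d^4 = A^8 + 4*A^4 + 6 + 4*A^-4 + A^-8; d^5 = -A^10 - 5*A^6 - 10*A^2 - 10*A^-2 - 5*A^-6 - A^-10; d^6 = A^12 + 6*A^8 + 15*A^4 + 20 + 15*A^-4 + 6*A^-8 + A^-12; d^7 = -A^14 - 7*A^10 - 21*A^6 - 35*A^2 - 35*A^-2 - 21*A^-6 - 7*A^-10 - A^-14.
  A^10 * (d^7) = -A^24 - 7*A^20 - 21*A^16 - 35*A^12 - 35*A^8 - 21*A^4 - 7 - A^-4
  A^8 * (10*d^6) = 10*A^20 + 60*A^16 + 150*A^12 + 200*A^8 + 150*A^4 + 60 + 10*A^-4
  A^6 * (45*d^5) = -45*A^16 - 225*A^12 - 450*A^8 - 450*A^4 - 225 - 45*A^-4
  A^4 * (118*d^4 + 2*d^6) = 2*A^16 + 130*A^12 + 502*A^8 + 748*A^4 + 502 + 130*A^-4 + 2*A^-8
  A^2 * (195*d^3 + 15*d^5) = -15*A^12 - 270*A^8 - 735*A^4 - 735 - 270*A^-4 - 15*A^-8
  A^0 * (203*d^2 + 49*d^4) = 49*A^8 + 399*A^4 + 700 + 399*A^-4 + 49*A^-8
  A^-2 * (123*d + 85*d^3 + 2*d^5) = -2*A^8 - 95*A^4 - 398 - 398*A^-4 - 95*A^-8 - 2*A^-12
  A^-4 * (33 + 78*d^2 + 9*d^4) = 9*A^4 + 114 + 243*A^-4 + 114*A^-8 + 9*A^-12
  A^-6 * (29*d + 16*d^3) = -16 - 77*A^-4 - 77*A^-8 - 16*A^-12
  A^-8 * (9*d^2 + d^4) = 1 + 13*A^-4 + 24*A^-8 + 13*A^-12 + A^-16
  A^-10 * (d^3) = -A^-4 - 3*A^-8 - 3*A^-12 - A^-16
Summing the groups: <K> = -A^24 + 3*A^20 - 4*A^16 + 5*A^12 - 6*A^8 + 5*A^4 - 4 + 3*A^-4 - A^-8 + A^-12
Normalise by the writhe: (-A^3)^(-w) = (-A^3)^(4) = A^12, so f(A) = A^12 * <K> = -A^36 + 3*A^32 - 4*A^28 + 5*A^24 - 6*A^20 + 5*A^16 - 4*A^12 + 3*A^8 - A^4 + 1.
Substitute A = t^(-1/4), i.e. A^e → t^(-e/4): V(t) = 1 - t^-1 + 3*t^-2 - 4*t^-3 + 5*t^-4 - 6*t^-5 + 5*t^-6 - 4*t^-7 + 3*t^-8 - t^-9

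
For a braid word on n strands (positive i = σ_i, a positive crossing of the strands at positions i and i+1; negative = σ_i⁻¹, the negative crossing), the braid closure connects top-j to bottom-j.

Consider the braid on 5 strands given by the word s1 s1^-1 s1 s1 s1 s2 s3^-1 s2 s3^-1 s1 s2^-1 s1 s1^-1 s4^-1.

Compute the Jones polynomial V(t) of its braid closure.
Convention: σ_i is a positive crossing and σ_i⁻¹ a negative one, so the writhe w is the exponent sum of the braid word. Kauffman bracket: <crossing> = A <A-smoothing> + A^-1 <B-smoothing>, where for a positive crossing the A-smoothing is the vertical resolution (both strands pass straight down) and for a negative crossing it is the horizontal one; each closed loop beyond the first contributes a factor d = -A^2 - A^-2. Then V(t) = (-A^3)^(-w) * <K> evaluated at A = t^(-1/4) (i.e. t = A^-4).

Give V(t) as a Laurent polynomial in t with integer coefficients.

t^7 - 2*t^6 + 3*t^5 - 4*t^4 + 4*t^3 - 4*t^2 + 3*t - 1 + t^-1

Derivation:
The presented braid s1 s1^-1 s1 s1 s1 s2 s3^-1 s2 s3^-1 s1 s2^-1 s1 s1^-1 s4^-1 on 5 strands reduces by inverse Markov moves (closure unchanged at each step):
  Destabilize: the word has the form β·s4^-1 where s4^-1 occurs only as the final letter (β ∈ B_4); drop it and the last strand → 4 strands.
  Deconjugate: the word is γ·β·γ⁻¹ with γ = s1 s1^-1 (prefix) and γ⁻¹ = s1 s1^-1 (suffix); strip both.
Reduced to β = s1 s1 s1 s2 s3^-1 s2 s3^-1 s1 s2^-1 on 4 strands, 9 crossings.
Compute on β:
Braid: s1 s1 s1 s2 s3^-1 s2 s3^-1 s1 s2^-1 on 4 strands, 9 crossings.
Writhe w = (#positive) - (#negative) = 6 - 3 = 3.
Computing the Kauffman bracket via state sum. There are 2^9 = 512 states.
Each crossing splits two ways (0=vertical, 1=horizontal). The state's weight is A^(#A-smoothings - #B-smoothings) * d^(loops - 1).
Tabulate the states by total A-exponent and number of loops L (A-exp: L × count):
  A^9: L=3 ×1
  A^7: L=2 ×7, L=4 ×2
  A^5: L=1 ×12, L=3 ×24
  A^3: L=2 ×66, L=4 ×18
  A^1: L=1 ×35, L=3 ×84, L=5 ×7
  A^-1: L=2 ×73, L=4 ×52, L=6 ×1
  A^-3: L=3 ×68, L=5 ×16
  A^-5: L=4 ×34, L=6 ×2
  A^-7: L=5 ×9
  A^-9: L=6 ×1
Each group contributes A^e * Σ count * d^(L-1):
Powers of d = -A^2 - A^-2: d^2 = A^4 + 2 + A^-4; d^3 = -A^6 - 3*A^2 - 3*A^-2 - A^-6; d^4 = A^8 + 4*A^4 + 6 + 4*A^-4 + A^-8; d^5 = -A^10 - 5*A^6 - 10*A^2 - 10*A^-2 - 5*A^-6 - A^-10.
  A^9 * (d^2) = A^13 + 2*A^9 + A^5
  A^7 * (7*d + 2*d^3) = -2*A^13 - 13*A^9 - 13*A^5 - 2*A
  A^5 * (12 + 24*d^2) = 24*A^9 + 60*A^5 + 24*A
  A^3 * (66*d + 18*d^3) = -18*A^9 - 120*A^5 - 120*A - 18*A^-3
  A^1 * (35 + 84*d^2 + 7*d^4) = 7*A^9 + 112*A^5 + 245*A + 112*A^-3 + 7*A^-7
  A^-1 * (73*d + 52*d^3 + d^5) = -A^9 - 57*A^5 - 239*A - 239*A^-3 - 57*A^-7 - A^-11
  A^-3 * (68*d^2 + 16*d^4) = 16*A^5 + 132*A + 232*A^-3 + 132*A^-7 + 16*A^-11
  A^-5 * (34*d^3 + 2*d^5) = -2*A^5 - 44*A - 122*A^-3 - 122*A^-7 - 44*A^-11 - 2*A^-15
  A^-7 * (9*d^4) = 9*A + 36*A^-3 + 54*A^-7 + 36*A^-11 + 9*A^-15
  A^-9 * (d^5) = -A - 5*A^-3 - 10*A^-7 - 10*A^-11 - 5*A^-15 - A^-19
Summing the groups: <K> = -A^13 + A^9 - 3*A^5 + 4*A - 4*A^-3 + 4*A^-7 - 3*A^-11 + 2*A^-15 - A^-19
Normalise by the writhe: (-A^3)^(-w) = (-A^3)^(-3) = -A^-9, so f(A) = -A^-9 * <K> = A^4 - 1 + 3*A^-4 - 4*A^-8 + 4*A^-12 - 4*A^-16 + 3*A^-20 - 2*A^-24 + A^-28.
Substitute A = t^(-1/4), i.e. A^e → t^(-e/4): V(t) = t^7 - 2*t^6 + 3*t^5 - 4*t^4 + 4*t^3 - 4*t^2 + 3*t - 1 + t^-1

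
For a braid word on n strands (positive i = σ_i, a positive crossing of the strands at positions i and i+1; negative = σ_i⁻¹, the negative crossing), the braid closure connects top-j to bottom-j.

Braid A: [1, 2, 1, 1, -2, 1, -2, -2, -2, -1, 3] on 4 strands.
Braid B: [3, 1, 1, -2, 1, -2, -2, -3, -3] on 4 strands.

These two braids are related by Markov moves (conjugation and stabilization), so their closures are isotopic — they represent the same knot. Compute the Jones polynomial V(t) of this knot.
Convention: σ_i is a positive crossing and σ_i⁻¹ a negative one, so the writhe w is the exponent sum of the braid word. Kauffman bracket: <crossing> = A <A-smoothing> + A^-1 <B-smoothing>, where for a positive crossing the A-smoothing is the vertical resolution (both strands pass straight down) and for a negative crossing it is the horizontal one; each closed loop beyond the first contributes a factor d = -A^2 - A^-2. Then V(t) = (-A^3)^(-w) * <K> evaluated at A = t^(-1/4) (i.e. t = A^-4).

-t^3 + 2*t^2 - 2*t + 3 - 2*t^-1 + 2*t^-2 - t^-3

Derivation:
Markov-equivalent braids have isotopic closures, hence identical knot invariants. Strip the Markov moves from each word to reach a common short braid β, then compute V(t) once on β.
Braid A: s1 s2 s1 s1 s2^-1 s1 s2^-1 s2^-1 s2^-1 s1^-1 s3 on 4 strands reduces by inverse Markov moves (closure unchanged at each step):
  Destabilize: the word has the form β·s3 where s3 occurs only as the final letter (β ∈ B_3); drop it and the last strand → 3 strands.
  Deconjugate: the word is γ·β·γ⁻¹ with γ = s1 s2 (prefix) and γ⁻¹ = s2^-1 s1^-1 (suffix); strip both.
Reduced to β = s1 s1 s2^-1 s1 s2^-1 s2^-1 on 3 strands, 6 crossings.
Braid B: s3 s1 s1 s2^-1 s1 s2^-1 s2^-1 s3^-1 s3^-1 on 4 strands reduces by inverse Markov moves (closure unchanged at each step):
  Deconjugate: the word is γ·β·γ⁻¹ with γ = s3 (prefix) and γ⁻¹ = s3^-1 (suffix); strip both.
  Destabilize: the word has the form β·s3^-1 where s3^-1 occurs only as the final letter (β ∈ B_3); drop it and the last strand → 3 strands.
Reduced to β = s1 s1 s2^-1 s1 s2^-1 s2^-1 on 3 strands, 6 crossings.
Both give the same β = s1 s1 s2^-1 s1 s2^-1 s2^-1 on 3 strands, so one state sum suffices:
Braid: s1 s1 s2^-1 s1 s2^-1 s2^-1 on 3 strands, 6 crossings.
Writhe w = (#positive) - (#negative) = 3 - 3 = 0.
Computing the Kauffman bracket via state sum. There are 2^6 = 64 states.
Smooth each crossing (0=||, 1=⌣⌢); contribution A^(Σ sign_k(1-2s_k)) * d^(L-1).
Tabulate the states by total A-exponent and number of loops L (A-exp: L × count):
  A^6: L=4 ×1
  A^4: L=3 ×6
  A^2: L=2 ×14, L=4 ×1
  A^0: L=1 ×13, L=3 ×7
  A^-2: L=2 ×14, L=4 ×1
  A^-4: L=3 ×6
  A^-6: L=4 ×1
Each group contributes A^e * Σ count * d^(L-1):
Powers of d = -A^2 - A^-2: d^2 = A^4 + 2 + A^-4; d^3 = -A^6 - 3*A^2 - 3*A^-2 - A^-6.
  A^6 * (d^3) = -A^12 - 3*A^8 - 3*A^4 - 1
  A^4 * (6*d^2) = 6*A^8 + 12*A^4 + 6
  A^2 * (14*d + d^3) = -A^8 - 17*A^4 - 17 - A^-4
  A^0 * (13 + 7*d^2) = 7*A^4 + 27 + 7*A^-4
  A^-2 * (14*d + d^3) = -A^4 - 17 - 17*A^-4 - A^-8
  A^-4 * (6*d^2) = 6 + 12*A^-4 + 6*A^-8
  A^-6 * (d^3) = -1 - 3*A^-4 - 3*A^-8 - A^-12
Summing the groups: <K> = -A^12 + 2*A^8 - 2*A^4 + 3 - 2*A^-4 + 2*A^-8 - A^-12
Normalise by the writhe: (-A^3)^(-w) = (-A^3)^(0) = 1, so f(A) = 1 * <K> = -A^12 + 2*A^8 - 2*A^4 + 3 - 2*A^-4 + 2*A^-8 - A^-12.
Substitute A = t^(-1/4), i.e. A^e → t^(-e/4): V(t) = -t^3 + 2*t^2 - 2*t + 3 - 2*t^-1 + 2*t^-2 - t^-3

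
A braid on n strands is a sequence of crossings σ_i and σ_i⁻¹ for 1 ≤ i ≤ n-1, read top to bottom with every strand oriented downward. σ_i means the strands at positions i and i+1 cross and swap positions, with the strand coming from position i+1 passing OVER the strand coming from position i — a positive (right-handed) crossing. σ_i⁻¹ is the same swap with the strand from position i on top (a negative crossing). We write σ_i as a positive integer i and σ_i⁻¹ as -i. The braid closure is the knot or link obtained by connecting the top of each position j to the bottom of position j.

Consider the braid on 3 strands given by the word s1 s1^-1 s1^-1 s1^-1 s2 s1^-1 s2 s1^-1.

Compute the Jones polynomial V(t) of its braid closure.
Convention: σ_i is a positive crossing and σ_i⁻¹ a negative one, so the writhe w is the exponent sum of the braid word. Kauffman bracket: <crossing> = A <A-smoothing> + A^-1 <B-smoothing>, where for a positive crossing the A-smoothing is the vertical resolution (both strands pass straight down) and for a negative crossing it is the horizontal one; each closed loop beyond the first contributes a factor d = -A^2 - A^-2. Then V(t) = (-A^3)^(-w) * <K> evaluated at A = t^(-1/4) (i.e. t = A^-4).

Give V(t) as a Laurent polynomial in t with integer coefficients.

The presented braid s1 s1^-1 s1^-1 s1^-1 s2 s1^-1 s2 s1^-1 on 3 strands reduces by inverse Markov moves (closure unchanged at each step):
  Deconjugate: the word is γ·β·γ⁻¹ with γ = s1 (prefix) and γ⁻¹ = s1^-1 (suffix); strip both.
Reduced to β = s1^-1 s1^-1 s1^-1 s2 s1^-1 s2 on 3 strands, 6 crossings.
Compute on β:
Braid: s1^-1 s1^-1 s1^-1 s2 s1^-1 s2 on 3 strands, 6 crossings.
Writhe w = (#positive) - (#negative) = 2 - 4 = -2.
Computing the Kauffman bracket via state sum. There are 2^6 = 64 states.
For each crossing: s=0 is the vertical smoothing, s=1 horizontal. Crossing k contributes A^(sign_k * (1 - 2*s_k)); loop factor d = -A^2 - A^-2.
Tabulate the states by total A-exponent and number of loops L (A-exp: L × count):
  A^6: L=5 ×1
  A^4: L=4 ×6
  A^2: L=3 ×15
  A^0: L=2 ×19, L=4 ×1
  A^-2: L=1 ×11, L=3 ×4
  A^-4: L=2 ×6
  A^-6: L=3 ×1
Each group contributes A^e * Σ count * d^(L-1):
Powers of d = -A^2 - A^-2: d^2 = A^4 + 2 + A^-4; d^3 = -A^6 - 3*A^2 - 3*A^-2 - A^-6; d^4 = A^8 + 4*A^4 + 6 + 4*A^-4 + A^-8.
  A^6 * (d^4) = A^14 + 4*A^10 + 6*A^6 + 4*A^2 + A^-2
  A^4 * (6*d^3) = -6*A^10 - 18*A^6 - 18*A^2 - 6*A^-2
  A^2 * (15*d^2) = 15*A^6 + 30*A^2 + 15*A^-2
  A^0 * (19*d + d^3) = -A^6 - 22*A^2 - 22*A^-2 - A^-6
  A^-2 * (11 + 4*d^2) = 4*A^2 + 19*A^-2 + 4*A^-6
  A^-4 * (6*d) = -6*A^-2 - 6*A^-6
  A^-6 * (d^2) = A^-2 + 2*A^-6 + A^-10
Summing the groups: <K> = A^14 - 2*A^10 + 2*A^6 - 2*A^2 + 2*A^-2 - A^-6 + A^-10
Normalise by the writhe: (-A^3)^(-w) = (-A^3)^(2) = A^6, so f(A) = A^6 * <K> = A^20 - 2*A^16 + 2*A^12 - 2*A^8 + 2*A^4 - 1 + A^-4.
Substitute A = t^(-1/4), i.e. A^e → t^(-e/4): V(t) = t - 1 + 2*t^-1 - 2*t^-2 + 2*t^-3 - 2*t^-4 + t^-5

Answer: t - 1 + 2*t^-1 - 2*t^-2 + 2*t^-3 - 2*t^-4 + t^-5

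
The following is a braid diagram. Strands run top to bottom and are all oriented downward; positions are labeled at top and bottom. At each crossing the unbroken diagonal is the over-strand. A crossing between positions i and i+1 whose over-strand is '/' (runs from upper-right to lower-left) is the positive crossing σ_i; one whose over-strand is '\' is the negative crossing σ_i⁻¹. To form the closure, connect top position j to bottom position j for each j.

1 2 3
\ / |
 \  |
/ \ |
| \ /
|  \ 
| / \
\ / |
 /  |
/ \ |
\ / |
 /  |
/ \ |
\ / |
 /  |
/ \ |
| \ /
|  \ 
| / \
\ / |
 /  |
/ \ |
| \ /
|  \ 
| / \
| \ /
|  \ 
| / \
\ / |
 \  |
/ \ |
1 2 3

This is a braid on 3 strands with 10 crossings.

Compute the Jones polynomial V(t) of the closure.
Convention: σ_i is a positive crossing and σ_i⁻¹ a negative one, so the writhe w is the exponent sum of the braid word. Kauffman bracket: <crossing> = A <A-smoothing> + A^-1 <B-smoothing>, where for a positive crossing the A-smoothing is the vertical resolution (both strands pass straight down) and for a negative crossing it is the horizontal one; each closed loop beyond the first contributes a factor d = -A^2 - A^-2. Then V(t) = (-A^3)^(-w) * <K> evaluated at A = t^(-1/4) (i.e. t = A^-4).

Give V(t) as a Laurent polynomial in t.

Reading the diagram top to bottom ('/'-over between positions i,i+1 = s_i, '\'-over = s_i^-1): braid word = s1^-1 s2^-1 s1 s1 s1 s2^-1 s1 s2^-1 s2^-1 s1^-1.
Braid: s1^-1 s2^-1 s1 s1 s1 s2^-1 s1 s2^-1 s2^-1 s1^-1 on 3 strands, 10 crossings.
Writhe w = (#positive) - (#negative) = 4 - 6 = -2.
State-sum expansion of <K>. There are 2^10 = 1024 states.
Smooth each crossing (0=||, 1=⌣⌢); contribution A^(Σ sign_k(1-2s_k)) * d^(L-1).
Tabulate the states by total A-exponent and number of loops L (A-exp: L × count):
  A^10: L=5 ×1
  A^8: L=4 ×10
  A^6: L=3 ×38, L=5 ×7
  A^4: L=2 ×67, L=4 ×49, L=6 ×4
  A^2: L=1 ×46, L=3 ×130, L=5 ×33, L=7 ×1
  A^0: L=2 ×131, L=4 ×110, L=6 ×11
  A^-2: L=1 ×25, L=3 ×133, L=5 ×51, L=7 ×1
  A^-4: L=2 ×37, L=4 ×72, L=6 ×11
  A^-6: L=3 ×25, L=5 ×19, L=7 ×1
  A^-8: L=4 ×8, L=6 ×2
  A^-10: L=5 ×1
Each group contributes A^e * Σ count * d^(L-1):
Powers of d = -A^2 - A^-2: d^2 = A^4 + 2 + A^-4; d^3 = -A^6 - 3*A^2 - 3*A^-2 - A^-6; d^4 = A^8 + 4*A^4 + 6 + 4*A^-4 + A^-8; d^5 = -A^10 - 5*A^6 - 10*A^2 - 10*A^-2 - 5*A^-6 - A^-10; d^6 = A^12 + 6*A^8 + 15*A^4 + 20 + 15*A^-4 + 6*A^-8 + A^-12.
  A^10 * (d^4) = A^18 + 4*A^14 + 6*A^10 + 4*A^6 + A^2
  A^8 * (10*d^3) = -10*A^14 - 30*A^10 - 30*A^6 - 10*A^2
  A^6 * (38*d^2 + 7*d^4) = 7*A^14 + 66*A^10 + 118*A^6 + 66*A^2 + 7*A^-2
  A^4 * (67*d + 49*d^3 + 4*d^5) = -4*A^14 - 69*A^10 - 254*A^6 - 254*A^2 - 69*A^-2 - 4*A^-6
  A^2 * (46 + 130*d^2 + 33*d^4 + d^6) = A^14 + 39*A^10 + 277*A^6 + 524*A^2 + 277*A^-2 + 39*A^-6 + A^-10
  A^0 * (131*d + 110*d^3 + 11*d^5) = -11*A^10 - 165*A^6 - 571*A^2 - 571*A^-2 - 165*A^-6 - 11*A^-10
  A^-2 * (25 + 133*d^2 + 51*d^4 + d^6) = A^10 + 57*A^6 + 352*A^2 + 617*A^-2 + 352*A^-6 + 57*A^-10 + A^-14
  A^-4 * (37*d + 72*d^3 + 11*d^5) = -11*A^6 - 127*A^2 - 363*A^-2 - 363*A^-6 - 127*A^-10 - 11*A^-14
  A^-6 * (25*d^2 + 19*d^4 + d^6) = A^6 + 25*A^2 + 116*A^-2 + 184*A^-6 + 116*A^-10 + 25*A^-14 + A^-18
  A^-8 * (8*d^3 + 2*d^5) = -2*A^2 - 18*A^-2 - 44*A^-6 - 44*A^-10 - 18*A^-14 - 2*A^-18
  A^-10 * (d^4) = A^-2 + 4*A^-6 + 6*A^-10 + 4*A^-14 + A^-18
Summing the groups: <K> = A^18 - 2*A^14 + 2*A^10 - 3*A^6 + 4*A^2 - 3*A^-2 + 3*A^-6 - 2*A^-10 + A^-14
Normalise by the writhe: (-A^3)^(-w) = (-A^3)^(2) = A^6, so f(A) = A^6 * <K> = A^24 - 2*A^20 + 2*A^16 - 3*A^12 + 4*A^8 - 3*A^4 + 3 - 2*A^-4 + A^-8.
Substitute A = t^(-1/4), i.e. A^e → t^(-e/4): V(t) = t^2 - 2*t + 3 - 3*t^-1 + 4*t^-2 - 3*t^-3 + 2*t^-4 - 2*t^-5 + t^-6

Answer: t^2 - 2*t + 3 - 3*t^-1 + 4*t^-2 - 3*t^-3 + 2*t^-4 - 2*t^-5 + t^-6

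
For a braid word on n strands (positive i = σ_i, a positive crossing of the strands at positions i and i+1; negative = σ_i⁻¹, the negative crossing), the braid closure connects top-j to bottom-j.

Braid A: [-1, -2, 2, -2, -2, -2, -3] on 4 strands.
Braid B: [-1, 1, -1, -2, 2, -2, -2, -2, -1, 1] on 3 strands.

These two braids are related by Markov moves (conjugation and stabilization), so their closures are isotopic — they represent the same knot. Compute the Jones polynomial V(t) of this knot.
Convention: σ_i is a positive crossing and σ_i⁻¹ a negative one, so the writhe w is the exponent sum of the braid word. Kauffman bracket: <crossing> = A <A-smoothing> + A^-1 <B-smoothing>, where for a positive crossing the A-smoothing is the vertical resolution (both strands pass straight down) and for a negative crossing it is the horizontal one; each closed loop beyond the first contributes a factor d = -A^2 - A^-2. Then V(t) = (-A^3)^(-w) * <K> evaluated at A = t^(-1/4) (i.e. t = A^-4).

t^-1 + t^-3 - t^-4

Derivation:
Markov-equivalent braids have isotopic closures, hence identical knot invariants. Strip the Markov moves from each word to reach a common short braid β, then compute V(t) once on β.
Braid A: s1^-1 s2^-1 s2 s2^-1 s2^-1 s2^-1 s3^-1 on 4 strands reduces by inverse Markov moves (closure unchanged at each step):
  Destabilize: the word has the form β·s3^-1 where s3^-1 occurs only as the final letter (β ∈ B_3); drop it and the last strand → 3 strands.
Reduced to β = s1^-1 s2^-1 s2 s2^-1 s2^-1 s2^-1 on 3 strands, 6 crossings.
Braid B: s1^-1 s1 s1^-1 s2^-1 s2 s2^-1 s2^-1 s2^-1 s1^-1 s1 on 3 strands reduces by inverse Markov moves (closure unchanged at each step):
  Deconjugate: the word is γ·β·γ⁻¹ with γ = s1^-1 s1 (prefix) and γ⁻¹ = s1^-1 s1 (suffix); strip both.
Reduced to β = s1^-1 s2^-1 s2 s2^-1 s2^-1 s2^-1 on 3 strands, 6 crossings.
Both give the same β = s1^-1 s2^-1 s2 s2^-1 s2^-1 s2^-1 on 3 strands, so one state sum suffices:
First cancel adjacent σ_i σ_i⁻¹ pairs (Reidemeister II — same braid, same closure): s1^-1 s2^-1 s2 s2^-1 s2^-1 s2^-1 → s1^-1 s2^-1 s2^-1 s2^-1.
Braid: s1^-1 s2^-1 s2^-1 s2^-1 on 3 strands, 4 crossings.
Writhe w = (#positive) - (#negative) = 0 - 4 = -4.
Enumerate smoothing states for the bracket polynomial. There are 2^4 = 16 states.
For each crossing: s=0 is the vertical smoothing, s=1 horizontal. Crossing k contributes A^(sign_k * (1 - 2*s_k)); loop factor d = -A^2 - A^-2.
  state 0000: A-exp=-4, loops=3, term = A^-4 * d^2
  state 0001: A-exp=-2, loops=2, term = A^-2 * d^1
  state 0010: A-exp=-2, loops=2, term = A^-2 * d^1
  state 0011: A-exp=+0, loops=3, term = A^0 * d^2
  state 0100: A-exp=-2, loops=2, term = A^-2 * d^1
  state 0101: A-exp=+0, loops=3, term = A^0 * d^2
  state 0110: A-exp=+0, loops=3, term = A^0 * d^2
  state 0111: A-exp=+2, loops=4, term = A^2 * d^3
  state 1000: A-exp=-2, loops=2, term = A^-2 * d^1
  state 1001: A-exp=+0, loops=1, term = A^0 * d^0
  state 1010: A-exp=+0, loops=1, term = A^0 * d^0
  state 1011: A-exp=+2, loops=2, term = A^2 * d^1
  state 1100: A-exp=+0, loops=1, term = A^0 * d^0
  state 1101: A-exp=+2, loops=2, term = A^2 * d^1
  state 1110: A-exp=+2, loops=2, term = A^2 * d^1
  state 1111: A-exp=+4, loops=3, term = A^4 * d^2
Collect the terms by A-exponent (count of states per loop number):
Powers of d = -A^2 - A^-2: d^2 = A^4 + 2 + A^-4; d^3 = -A^6 - 3*A^2 - 3*A^-2 - A^-6.
  A^4 * (d^2) = A^8 + 2*A^4 + 1
  A^2 * (3*d + d^3) = -A^8 - 6*A^4 - 6 - A^-4
  A^0 * (3 + 3*d^2) = 3*A^4 + 9 + 3*A^-4
  A^-2 * (4*d) = -4 - 4*A^-4
  A^-4 * (d^2) = 1 + 2*A^-4 + A^-8
Summing the groups: <K> = -A^4 + 1 + A^-8
Normalise by the writhe: (-A^3)^(-w) = (-A^3)^(4) = A^12, so f(A) = A^12 * <K> = -A^16 + A^12 + A^4.
Substitute A = t^(-1/4), i.e. A^e → t^(-e/4): V(t) = t^-1 + t^-3 - t^-4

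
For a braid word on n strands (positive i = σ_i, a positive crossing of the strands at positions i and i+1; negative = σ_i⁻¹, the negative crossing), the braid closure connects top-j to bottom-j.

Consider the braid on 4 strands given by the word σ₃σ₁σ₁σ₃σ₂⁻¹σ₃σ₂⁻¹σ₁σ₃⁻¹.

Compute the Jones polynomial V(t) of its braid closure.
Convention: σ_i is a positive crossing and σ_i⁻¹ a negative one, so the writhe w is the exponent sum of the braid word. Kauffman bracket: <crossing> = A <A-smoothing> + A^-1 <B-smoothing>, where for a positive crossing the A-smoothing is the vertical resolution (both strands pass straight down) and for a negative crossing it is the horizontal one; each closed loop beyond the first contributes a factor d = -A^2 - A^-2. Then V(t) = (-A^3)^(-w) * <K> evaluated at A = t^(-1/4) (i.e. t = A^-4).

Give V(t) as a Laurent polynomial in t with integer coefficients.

-t^6 + 2*t^5 - 2*t^4 + 3*t^3 - 3*t^2 + 2*t - 1 + t^-1

Derivation:
The presented braid s3 s1 s1 s3 s2^-1 s3 s2^-1 s1 s3^-1 on 4 strands reduces by inverse Markov moves (closure unchanged at each step):
  Deconjugate: the word is γ·β·γ⁻¹ with γ = s3 (prefix) and γ⁻¹ = s3^-1 (suffix); strip both.
Reduced to β = s1 s1 s3 s2^-1 s3 s2^-1 s1 on 4 strands, 7 crossings.
Compute on β:
Braid: s1 s1 s3 s2^-1 s3 s2^-1 s1 on 4 strands, 7 crossings.
Writhe w = (#positive) - (#negative) = 5 - 2 = 3.
State-sum expansion of <K>. There are 2^7 = 128 states.
Each crossing splits two ways (0=vertical, 1=horizontal). The state's weight is A^(#A-smoothings - #B-smoothings) * d^(loops - 1).
Tabulate the states by total A-exponent and number of loops L (A-exp: L × count):
  A^7: L=4 ×1
  A^5: L=3 ×7
  A^3: L=2 ×17, L=4 ×4
  A^1: L=1 ×15, L=3 ×19, L=5 ×1
  A^-1: L=2 ×27, L=4 ×8
  A^-3: L=3 ×20, L=5 ×1
  A^-5: L=4 ×7
  A^-7: L=5 ×1
Each group contributes A^e * Σ count * d^(L-1):
Powers of d = -A^2 - A^-2: d^2 = A^4 + 2 + A^-4; d^3 = -A^6 - 3*A^2 - 3*A^-2 - A^-6; d^4 = A^8 + 4*A^4 + 6 + 4*A^-4 + A^-8.
  A^7 * (d^3) = -A^13 - 3*A^9 - 3*A^5 - A
  A^5 * (7*d^2) = 7*A^9 + 14*A^5 + 7*A
  A^3 * (17*d + 4*d^3) = -4*A^9 - 29*A^5 - 29*A - 4*A^-3
  A^1 * (15 + 19*d^2 + d^4) = A^9 + 23*A^5 + 59*A + 23*A^-3 + A^-7
  A^-1 * (27*d + 8*d^3) = -8*A^5 - 51*A - 51*A^-3 - 8*A^-7
  A^-3 * (20*d^2 + d^4) = A^5 + 24*A + 46*A^-3 + 24*A^-7 + A^-11
  A^-5 * (7*d^3) = -7*A - 21*A^-3 - 21*A^-7 - 7*A^-11
  A^-7 * (d^4) = A + 4*A^-3 + 6*A^-7 + 4*A^-11 + A^-15
Summing the groups: <K> = -A^13 + A^9 - 2*A^5 + 3*A - 3*A^-3 + 2*A^-7 - 2*A^-11 + A^-15
Normalise by the writhe: (-A^3)^(-w) = (-A^3)^(-3) = -A^-9, so f(A) = -A^-9 * <K> = A^4 - 1 + 2*A^-4 - 3*A^-8 + 3*A^-12 - 2*A^-16 + 2*A^-20 - A^-24.
Substitute A = t^(-1/4), i.e. A^e → t^(-e/4): V(t) = -t^6 + 2*t^5 - 2*t^4 + 3*t^3 - 3*t^2 + 2*t - 1 + t^-1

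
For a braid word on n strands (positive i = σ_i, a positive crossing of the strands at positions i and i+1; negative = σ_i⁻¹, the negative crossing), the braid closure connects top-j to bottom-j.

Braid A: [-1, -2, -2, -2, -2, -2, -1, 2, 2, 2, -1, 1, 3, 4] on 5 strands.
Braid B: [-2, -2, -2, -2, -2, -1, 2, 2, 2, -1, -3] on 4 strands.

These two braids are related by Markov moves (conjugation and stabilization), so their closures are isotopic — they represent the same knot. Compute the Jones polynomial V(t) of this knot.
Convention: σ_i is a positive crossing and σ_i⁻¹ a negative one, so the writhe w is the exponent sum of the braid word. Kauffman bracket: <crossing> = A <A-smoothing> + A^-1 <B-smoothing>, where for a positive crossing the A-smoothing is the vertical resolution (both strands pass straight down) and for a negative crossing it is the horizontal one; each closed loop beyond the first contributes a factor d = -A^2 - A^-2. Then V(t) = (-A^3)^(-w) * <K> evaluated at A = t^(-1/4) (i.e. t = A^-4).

-1 + 2*t^-1 - 2*t^-2 + 4*t^-3 - 3*t^-4 + 3*t^-5 - 2*t^-6 + t^-7 - t^-8

Derivation:
Markov-equivalent braids have isotopic closures, hence identical knot invariants. Strip the Markov moves from each word to reach a common short braid β, then compute V(t) once on β.
Braid A: s1^-1 s2^-1 s2^-1 s2^-1 s2^-1 s2^-1 s1^-1 s2 s2 s2 s1^-1 s1 s3 s4 on 5 strands reduces by inverse Markov moves (closure unchanged at each step):
  Destabilize: the word has the form β·s4 where s4 occurs only as the final letter (β ∈ B_4); drop it and the last strand → 4 strands.
  Destabilize: the word has the form β·s3 where s3 occurs only as the final letter (β ∈ B_3); drop it and the last strand → 3 strands.
  Deconjugate: the word is γ·β·γ⁻¹ with γ = s1^-1 (prefix) and γ⁻¹ = s1 (suffix); strip both.
Reduced to β = s2^-1 s2^-1 s2^-1 s2^-1 s2^-1 s1^-1 s2 s2 s2 s1^-1 on 3 strands, 10 crossings.
Braid B: s2^-1 s2^-1 s2^-1 s2^-1 s2^-1 s1^-1 s2 s2 s2 s1^-1 s3^-1 on 4 strands reduces by inverse Markov moves (closure unchanged at each step):
  Destabilize: the word has the form β·s3^-1 where s3^-1 occurs only as the final letter (β ∈ B_3); drop it and the last strand → 3 strands.
Reduced to β = s2^-1 s2^-1 s2^-1 s2^-1 s2^-1 s1^-1 s2 s2 s2 s1^-1 on 3 strands, 10 crossings.
Both give the same β = s2^-1 s2^-1 s2^-1 s2^-1 s2^-1 s1^-1 s2 s2 s2 s1^-1 on 3 strands, so one state sum suffices:
Braid: s2^-1 s2^-1 s2^-1 s2^-1 s2^-1 s1^-1 s2 s2 s2 s1^-1 on 3 strands, 10 crossings.
Writhe w = (#positive) - (#negative) = 3 - 7 = -4.
Enumerate smoothing states for the bracket polynomial. There are 2^10 = 1024 states.
For each crossing: s=0 is the vertical smoothing, s=1 horizontal. Crossing k contributes A^(sign_k * (1 - 2*s_k)); loop factor d = -A^2 - A^-2.
Tabulate the states by total A-exponent and number of loops L (A-exp: L × count):
  A^10: L=6 ×1
  A^8: L=5 ×10
  A^6: L=4 ×35, L=6 ×10
  A^4: L=3 ×60, L=5 ×50, L=7 ×10
  A^2: L=2 ×55, L=4 ×100, L=6 ×50, L=8 ×5
  A^0: L=1 ×25, L=3 ×101, L=5 ×100, L=7 ×25, L=9 ×1
  A^-2: L=2 ×55, L=4 ×100, L=6 ×50, L=8 ×5
  A^-4: L=1 ×6, L=3 ×54, L=5 ×50, L=7 ×10
  A^-6: L=2 ×9, L=4 ×26, L=6 ×10
  A^-8: L=3 ×5, L=5 ×5
  A^-10: L=4 ×1
Each group contributes A^e * Σ count * d^(L-1):
Powers of d = -A^2 - A^-2: d^2 = A^4 + 2 + A^-4; d^3 = -A^6 - 3*A^2 - 3*A^-2 - A^-6; d^4 = A^8 + 4*A^4 + 6 + 4*A^-4 + A^-8; d^5 = -A^10 - 5*A^6 - 10*A^2 - 10*A^-2 - 5*A^-6 - A^-10; d^6 = A^12 + 6*A^8 + 15*A^4 + 20 + 15*A^-4 + 6*A^-8 + A^-12; d^7 = -A^14 - 7*A^10 - 21*A^6 - 35*A^2 - 35*A^-2 - 21*A^-6 - 7*A^-10 - A^-14; d^8 = A^16 + 8*A^12 + 28*A^8 + 56*A^4 + 70 + 56*A^-4 + 28*A^-8 + 8*A^-12 + A^-16.
  A^10 * (d^5) = -A^20 - 5*A^16 - 10*A^12 - 10*A^8 - 5*A^4 - 1
  A^8 * (10*d^4) = 10*A^16 + 40*A^12 + 60*A^8 + 40*A^4 + 10
  A^6 * (35*d^3 + 10*d^5) = -10*A^16 - 85*A^12 - 205*A^8 - 205*A^4 - 85 - 10*A^-4
  A^4 * (60*d^2 + 50*d^4 + 10*d^6) = 10*A^16 + 110*A^12 + 410*A^8 + 620*A^4 + 410 + 110*A^-4 + 10*A^-8
  A^2 * (55*d + 100*d^3 + 50*d^5 + 5*d^7) = -5*A^16 - 85*A^12 - 455*A^8 - 1030*A^4 - 1030 - 455*A^-4 - 85*A^-8 - 5*A^-12
  A^0 * (25 + 101*d^2 + 100*d^4 + 25*d^6 + d^8) = A^16 + 33*A^12 + 278*A^8 + 932*A^4 + 1397 + 932*A^-4 + 278*A^-8 + 33*A^-12 + A^-16
  A^-2 * (55*d + 100*d^3 + 50*d^5 + 5*d^7) = -5*A^12 - 85*A^8 - 455*A^4 - 1030 - 1030*A^-4 - 455*A^-8 - 85*A^-12 - 5*A^-16
  A^-4 * (6 + 54*d^2 + 50*d^4 + 10*d^6) = 10*A^8 + 110*A^4 + 404 + 614*A^-4 + 404*A^-8 + 110*A^-12 + 10*A^-16
  A^-6 * (9*d + 26*d^3 + 10*d^5) = -10*A^4 - 76 - 187*A^-4 - 187*A^-8 - 76*A^-12 - 10*A^-16
  A^-8 * (5*d^2 + 5*d^4) = 5 + 25*A^-4 + 40*A^-8 + 25*A^-12 + 5*A^-16
  A^-10 * (d^3) = -A^-4 - 3*A^-8 - 3*A^-12 - A^-16
Summing the groups: <K> = -A^20 + A^16 - 2*A^12 + 3*A^8 - 3*A^4 + 4 - 2*A^-4 + 2*A^-8 - A^-12
Normalise by the writhe: (-A^3)^(-w) = (-A^3)^(4) = A^12, so f(A) = A^12 * <K> = -A^32 + A^28 - 2*A^24 + 3*A^20 - 3*A^16 + 4*A^12 - 2*A^8 + 2*A^4 - 1.
Substitute A = t^(-1/4), i.e. A^e → t^(-e/4): V(t) = -1 + 2*t^-1 - 2*t^-2 + 4*t^-3 - 3*t^-4 + 3*t^-5 - 2*t^-6 + t^-7 - t^-8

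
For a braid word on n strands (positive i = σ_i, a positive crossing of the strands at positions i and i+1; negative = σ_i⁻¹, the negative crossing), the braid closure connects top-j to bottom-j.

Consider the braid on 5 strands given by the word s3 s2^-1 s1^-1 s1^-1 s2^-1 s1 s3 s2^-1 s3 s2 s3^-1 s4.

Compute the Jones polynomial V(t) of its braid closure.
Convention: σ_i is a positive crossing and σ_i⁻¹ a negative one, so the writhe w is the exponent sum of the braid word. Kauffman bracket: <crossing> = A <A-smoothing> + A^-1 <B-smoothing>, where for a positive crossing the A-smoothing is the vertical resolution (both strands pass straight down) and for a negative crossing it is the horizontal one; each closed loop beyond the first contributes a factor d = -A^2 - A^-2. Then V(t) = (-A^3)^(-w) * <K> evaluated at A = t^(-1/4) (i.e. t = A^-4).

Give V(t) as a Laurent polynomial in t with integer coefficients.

t^2 - t + 2 - 2*t^-1 + t^-2 - t^-3 + t^-4

Derivation:
The presented braid s3 s2^-1 s1^-1 s1^-1 s2^-1 s1 s3 s2^-1 s3 s2 s3^-1 s4 on 5 strands reduces by inverse Markov moves (closure unchanged at each step):
  Destabilize: the word has the form β·s4 where s4 occurs only as the final letter (β ∈ B_4); drop it and the last strand → 4 strands.
  Deconjugate: the word is γ·β·γ⁻¹ with γ = s3 s2^-1 (prefix) and γ⁻¹ = s2 s3^-1 (suffix); strip both.
Reduced to β = s1^-1 s1^-1 s2^-1 s1 s3 s2^-1 s3 on 4 strands, 7 crossings.
Compute on β:
Braid: s1^-1 s1^-1 s2^-1 s1 s3 s2^-1 s3 on 4 strands, 7 crossings.
Writhe w = (#positive) - (#negative) = 3 - 4 = -1.
State-sum expansion of <K>. There are 2^7 = 128 states.
Each crossing splits two ways (0=vertical, 1=horizontal). The state's weight is A^(#A-smoothings - #B-smoothings) * d^(loops - 1).
Tabulate the states by total A-exponent and number of loops L (A-exp: L × count):
  A^7: L=4 ×1
  A^5: L=3 ×7
  A^3: L=2 ×17, L=4 ×4
  A^1: L=1 ×14, L=3 ×20, L=5 ×1
  A^-1: L=2 ×27, L=4 ×8
  A^-3: L=1 ×5, L=3 ×15, L=5 ×1
  A^-5: L=2 ×4, L=4 ×3
  A^-7: L=3 ×1
Each group contributes A^e * Σ count * d^(L-1):
Powers of d = -A^2 - A^-2: d^2 = A^4 + 2 + A^-4; d^3 = -A^6 - 3*A^2 - 3*A^-2 - A^-6; d^4 = A^8 + 4*A^4 + 6 + 4*A^-4 + A^-8.
  A^7 * (d^3) = -A^13 - 3*A^9 - 3*A^5 - A
  A^5 * (7*d^2) = 7*A^9 + 14*A^5 + 7*A
  A^3 * (17*d + 4*d^3) = -4*A^9 - 29*A^5 - 29*A - 4*A^-3
  A^1 * (14 + 20*d^2 + d^4) = A^9 + 24*A^5 + 60*A + 24*A^-3 + A^-7
  A^-1 * (27*d + 8*d^3) = -8*A^5 - 51*A - 51*A^-3 - 8*A^-7
  A^-3 * (5 + 15*d^2 + d^4) = A^5 + 19*A + 41*A^-3 + 19*A^-7 + A^-11
  A^-5 * (4*d + 3*d^3) = -3*A - 13*A^-3 - 13*A^-7 - 3*A^-11
  A^-7 * (d^2) = A^-3 + 2*A^-7 + A^-11
Summing the groups: <K> = -A^13 + A^9 - A^5 + 2*A - 2*A^-3 + A^-7 - A^-11
Normalise by the writhe: (-A^3)^(-w) = (-A^3)^(1) = -A^3, so f(A) = -A^3 * <K> = A^16 - A^12 + A^8 - 2*A^4 + 2 - A^-4 + A^-8.
Substitute A = t^(-1/4), i.e. A^e → t^(-e/4): V(t) = t^2 - t + 2 - 2*t^-1 + t^-2 - t^-3 + t^-4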